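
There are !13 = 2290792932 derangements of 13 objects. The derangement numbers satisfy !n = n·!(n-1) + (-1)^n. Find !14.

32071101049

!14 = 14·2290792932 + 1 = 32071101049.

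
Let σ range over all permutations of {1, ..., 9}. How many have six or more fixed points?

205

Sum C(9,i)·!(9-i) for i = 6..9:
  i=6: C(9,6)·!3 = 84·2 = 168
  i=7: C(9,7)·!2 = 36·1 = 36
  i=8: C(9,8)·!1 = 9·0 = 0
  i=9: C(9,9)·!0 = 1·1 = 1
Total = 205.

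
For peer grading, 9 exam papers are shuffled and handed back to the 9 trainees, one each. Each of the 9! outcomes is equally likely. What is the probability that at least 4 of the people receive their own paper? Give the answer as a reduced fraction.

Favorable outcomes: Σ_{i≥4} C(9,i)·!(9-i) = 126·44 + 126·9 + 84·2 + 36·1 + 9·0 + 1·1 = 6883.
Total outcomes: 9! = 362880.
Probability = 6883/362880 = 6883/362880.

6883/362880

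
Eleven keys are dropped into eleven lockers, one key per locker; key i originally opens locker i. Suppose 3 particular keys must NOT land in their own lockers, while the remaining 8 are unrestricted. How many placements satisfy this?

Inclusion-exclusion on the 3 forbidden self-matches:
Σ_{j=0}^{3} (-1)^j C(3,j)(11-j)!
= C(3,0)·11! - C(3,1)·10! + C(3,2)·9! - C(3,3)·8!
= 39916800 - 10886400 + 1088640 - 40320
= 30078720

30078720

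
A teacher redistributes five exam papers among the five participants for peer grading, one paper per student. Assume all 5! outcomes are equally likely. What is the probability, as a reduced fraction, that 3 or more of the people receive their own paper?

11/120

Favorable outcomes: Σ_{i≥3} C(5,i)·!(5-i) = 10·1 + 5·0 + 1·1 = 11.
Total outcomes: 5! = 120.
Probability = 11/120 = 11/120.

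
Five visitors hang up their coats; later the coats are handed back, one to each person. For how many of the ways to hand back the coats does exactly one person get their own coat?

Choose which one of the 5 is fixed: C(5,1) = 5.
The remaining 4 must be deranged: !4 = 9.
Total: 5 × 9 = 45.

45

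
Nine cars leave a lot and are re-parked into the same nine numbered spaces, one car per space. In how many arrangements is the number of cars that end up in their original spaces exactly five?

1134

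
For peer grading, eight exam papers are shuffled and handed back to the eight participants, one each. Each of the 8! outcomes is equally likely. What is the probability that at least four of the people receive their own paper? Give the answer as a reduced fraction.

Favorable outcomes: Σ_{i≥4} C(8,i)·!(8-i) = 70·9 + 56·2 + 28·1 + 8·0 + 1·1 = 771.
Total outcomes: 8! = 40320.
Probability = 771/40320 = 257/13440.

257/13440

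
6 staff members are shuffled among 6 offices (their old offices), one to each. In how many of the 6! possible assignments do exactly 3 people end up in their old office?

40

Choose which 3 of the 6 are fixed: C(6,3) = 20.
The other 3 form a derangement: !3 = 2.
Total: 20 × 2 = 40.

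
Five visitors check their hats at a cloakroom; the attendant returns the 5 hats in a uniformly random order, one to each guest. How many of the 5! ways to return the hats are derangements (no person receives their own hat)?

44

The subfactorial !5 = [5!/e] (nearest integer).
5! = 120, and 120/e ≈ 44.15, so !5 = 44.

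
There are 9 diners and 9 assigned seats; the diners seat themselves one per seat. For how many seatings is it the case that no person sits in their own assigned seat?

133496

!9 = 9! · Σ_{k=0}^{9} (-1)^k/k!
= 9! - 9!/1! + 9!/2! - 9!/3! + 9!/4! - 9!/5! + 9!/6! - 9!/7! + 9!/8! - 9!/9!
= 362880 - 362880 + 181440 - 60480 + 15120 - 3024 + 504 - 72 + 9 - 1
= 133496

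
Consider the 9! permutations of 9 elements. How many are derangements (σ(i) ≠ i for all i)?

133496

By inclusion-exclusion, !9 = Σ (-1)^k · 9!/k! for k=0..9
= 9! - 9!/1! + 9!/2! - 9!/3! + 9!/4! - 9!/5! + 9!/6! - 9!/7! + 9!/8! - 9!/9!
= 362880 - 362880 + 181440 - 60480 + 15120 - 3024 + 504 - 72 + 9 - 1
= 133496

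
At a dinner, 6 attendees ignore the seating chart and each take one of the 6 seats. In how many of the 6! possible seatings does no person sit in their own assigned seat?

265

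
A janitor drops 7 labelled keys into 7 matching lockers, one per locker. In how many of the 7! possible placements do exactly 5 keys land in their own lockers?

Pick the 5 fixed positions: C(7,5) = 21 ways.
The other 2 form a derangement: !2 = 1.
Total: 21 × 1 = 21.

21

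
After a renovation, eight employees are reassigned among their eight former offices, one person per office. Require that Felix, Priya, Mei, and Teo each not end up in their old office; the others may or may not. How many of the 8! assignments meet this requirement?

Inclusion-exclusion on the 4 forbidden self-matches:
Σ_{j=0}^{4} (-1)^j C(4,j)(8-j)!
= C(4,0)·8! - C(4,1)·7! + C(4,2)·6! - C(4,3)·5! + C(4,4)·4!
= 40320 - 20160 + 4320 - 480 + 24
= 24024

24024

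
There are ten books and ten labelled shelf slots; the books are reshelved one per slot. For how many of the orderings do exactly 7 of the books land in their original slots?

Pick the 7 fixed positions: C(10,7) = 120 ways.
The other 3 form a derangement: !3 = 2.
Total: 120 × 2 = 240.

240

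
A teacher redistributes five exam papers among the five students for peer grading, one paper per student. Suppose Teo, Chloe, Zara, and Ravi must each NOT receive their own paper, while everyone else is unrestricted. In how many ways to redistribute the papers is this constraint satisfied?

53

Let A_j be the event that the j-th constrained one is fixed. By inclusion-exclusion over the 4 events:
Σ_{j=0}^{4} (-1)^j C(4,j)(5-j)!
= C(4,0)·5! - C(4,1)·4! + C(4,2)·3! - C(4,3)·2! + C(4,4)·1!
= 120 - 96 + 36 - 8 + 1
= 53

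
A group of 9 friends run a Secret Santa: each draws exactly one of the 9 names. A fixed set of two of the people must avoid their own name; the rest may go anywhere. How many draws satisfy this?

287280

Let A_j be the event that the j-th constrained one is fixed. By inclusion-exclusion over the 2 events:
Σ_{j=0}^{2} (-1)^j C(2,j)(9-j)!
= C(2,0)·9! - C(2,1)·8! + C(2,2)·7!
= 362880 - 80640 + 5040
= 287280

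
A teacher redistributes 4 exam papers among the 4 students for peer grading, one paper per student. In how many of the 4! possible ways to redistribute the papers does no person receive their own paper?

Use !n = (n-1)(!(n-1) + !(n-2)).
!4 = 3·(2 + 1) = 3·3 = 9

9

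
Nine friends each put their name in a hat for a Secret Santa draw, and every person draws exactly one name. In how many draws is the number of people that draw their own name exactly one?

133497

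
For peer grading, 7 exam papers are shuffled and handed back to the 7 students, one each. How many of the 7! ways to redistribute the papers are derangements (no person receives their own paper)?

Recurrence: !7 = 7·!6 + (-1)^7.
!7 = 7·265 - 1 = 1854

1854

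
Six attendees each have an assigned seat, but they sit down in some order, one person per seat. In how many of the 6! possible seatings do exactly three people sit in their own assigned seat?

Pick the 3 fixed positions: C(6,3) = 20 ways.
The remaining 3 must be deranged: !3 = 2.
Total: 20 × 2 = 40.

40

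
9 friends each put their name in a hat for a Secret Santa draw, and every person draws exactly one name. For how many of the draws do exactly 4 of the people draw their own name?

5544

Pick the 4 fixed positions: C(9,4) = 126 ways.
The other 5 form a derangement: !5 = 44.
Total: 126 × 44 = 5544.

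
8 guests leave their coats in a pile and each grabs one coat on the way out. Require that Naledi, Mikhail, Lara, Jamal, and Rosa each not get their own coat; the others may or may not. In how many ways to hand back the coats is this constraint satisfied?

21234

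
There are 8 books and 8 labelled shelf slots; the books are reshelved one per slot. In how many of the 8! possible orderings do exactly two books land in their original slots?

7420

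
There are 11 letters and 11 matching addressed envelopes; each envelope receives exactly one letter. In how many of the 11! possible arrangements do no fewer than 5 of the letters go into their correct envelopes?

146114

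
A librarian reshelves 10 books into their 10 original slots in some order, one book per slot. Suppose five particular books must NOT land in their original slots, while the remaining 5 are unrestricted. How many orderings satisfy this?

2170680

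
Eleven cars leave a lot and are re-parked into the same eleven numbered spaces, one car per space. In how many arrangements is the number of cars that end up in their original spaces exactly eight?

330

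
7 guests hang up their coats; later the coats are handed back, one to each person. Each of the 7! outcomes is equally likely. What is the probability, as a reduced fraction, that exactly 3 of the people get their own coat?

1/16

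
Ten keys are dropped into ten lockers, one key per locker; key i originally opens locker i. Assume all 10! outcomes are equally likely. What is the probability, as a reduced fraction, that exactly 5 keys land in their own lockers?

Favorable outcomes: C(10,5)·!5 = 252·44 = 11088.
Total outcomes: 10! = 3628800.
Probability = 11088/3628800 = 11/3600.

11/3600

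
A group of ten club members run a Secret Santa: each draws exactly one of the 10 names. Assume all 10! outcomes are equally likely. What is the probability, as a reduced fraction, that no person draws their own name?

Favorable outcomes: !10 = 1334961.
Total outcomes: 10! = 3628800.
Probability = 1334961/3628800 = 16481/44800.

16481/44800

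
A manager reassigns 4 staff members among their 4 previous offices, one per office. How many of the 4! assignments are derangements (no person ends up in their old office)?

Recurrence: !4 = 3·(!3 + !2).
!4 = 3·(2 + 1) = 3·3 = 9

9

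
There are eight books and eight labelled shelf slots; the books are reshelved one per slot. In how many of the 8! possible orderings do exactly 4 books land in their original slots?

630

Pick the 4 fixed positions: C(8,4) = 70 ways.
The other 4 form a derangement: !4 = 9.
Total: 70 × 9 = 630.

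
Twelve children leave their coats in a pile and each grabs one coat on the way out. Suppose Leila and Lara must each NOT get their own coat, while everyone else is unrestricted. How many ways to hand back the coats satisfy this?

402796800

Let A_j be the event that the j-th constrained one is fixed. By inclusion-exclusion over the 2 events:
Σ_{j=0}^{2} (-1)^j C(2,j)(12-j)!
= C(2,0)·12! - C(2,1)·11! + C(2,2)·10!
= 479001600 - 79833600 + 3628800
= 402796800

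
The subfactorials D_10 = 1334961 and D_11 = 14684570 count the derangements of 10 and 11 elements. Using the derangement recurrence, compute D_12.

176214841

D_12 = (12-1)·(D_11 + D_10) = 11·(14684570 + 1334961) = 11·16019531 = 176214841.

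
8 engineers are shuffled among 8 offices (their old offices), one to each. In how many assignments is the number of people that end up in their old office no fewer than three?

# with exactly i fixed is C(8,i)·!(8-i); sum over i=3..8:
  i=3: C(8,3)·!5 = 56·44 = 2464
  i=4: C(8,4)·!4 = 70·9 = 630
  i=5: C(8,5)·!3 = 56·2 = 112
  i=6: C(8,6)·!2 = 28·1 = 28
  i=7: C(8,7)·!1 = 8·0 = 0
  i=8: C(8,8)·!0 = 1·1 = 1
Total = 3235.

3235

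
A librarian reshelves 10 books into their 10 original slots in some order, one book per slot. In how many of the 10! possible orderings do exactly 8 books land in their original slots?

45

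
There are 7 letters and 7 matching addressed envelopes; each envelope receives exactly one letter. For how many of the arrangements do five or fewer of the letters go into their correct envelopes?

Sum C(7,i)·!(7-i) for i = 0..5:
  i=0: C(7,0)·!7 = 1·1854 = 1854
  i=1: C(7,1)·!6 = 7·265 = 1855
  i=2: C(7,2)·!5 = 21·44 = 924
  i=3: C(7,3)·!4 = 35·9 = 315
  i=4: C(7,4)·!3 = 35·2 = 70
  i=5: C(7,5)·!2 = 21·1 = 21
Total = 5039.

5039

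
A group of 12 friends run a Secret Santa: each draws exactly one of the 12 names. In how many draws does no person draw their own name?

176214841

By inclusion-exclusion, !12 = Σ (-1)^k · 12!/k! for k=0..12
= 12! - 12!/1! + 12!/2! - 12!/3! + 12!/4! - 12!/5! + 12!/6! - 12!/7! + 12!/8! - 12!/9! + 12!/10! - 12!/11! + 12!/12!
= 479001600 - 479001600 + 239500800 - 79833600 + 19958400 - 3991680 + 665280 - 95040 + 11880 - 1320 + 132 - 12 + 1
= 176214841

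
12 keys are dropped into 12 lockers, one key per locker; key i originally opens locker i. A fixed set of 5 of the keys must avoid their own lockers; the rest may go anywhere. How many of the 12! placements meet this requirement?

312273360

Inclusion-exclusion on the 5 forbidden self-matches:
Σ_{j=0}^{5} (-1)^j C(5,j)(12-j)!
= C(5,0)·12! - C(5,1)·11! + C(5,2)·10! - C(5,3)·9! + C(5,4)·8! - C(5,5)·7!
= 479001600 - 199584000 + 36288000 - 3628800 + 201600 - 5040
= 312273360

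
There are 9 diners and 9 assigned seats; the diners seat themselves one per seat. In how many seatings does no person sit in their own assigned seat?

Use !n = (n-1)(!(n-1) + !(n-2)).
!9 = 8·(14833 + 1854) = 8·16687 = 133496

133496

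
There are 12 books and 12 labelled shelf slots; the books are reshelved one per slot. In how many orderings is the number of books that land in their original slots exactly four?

Pick the 4 fixed positions: C(12,4) = 495 ways.
The other 8 form a derangement: !8 = 14833.
Total: 495 × 14833 = 7342335.

7342335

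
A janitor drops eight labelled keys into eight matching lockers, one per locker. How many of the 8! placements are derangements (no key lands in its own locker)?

14833

The subfactorial !8 = [8!/e] (nearest integer).
8! = 40320, and 40320/e ≈ 14832.90, so !8 = 14833.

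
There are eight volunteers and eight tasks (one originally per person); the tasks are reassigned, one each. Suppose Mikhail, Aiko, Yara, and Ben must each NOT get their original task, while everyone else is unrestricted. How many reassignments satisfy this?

Inclusion-exclusion on the 4 forbidden self-matches:
Σ_{j=0}^{4} (-1)^j C(4,j)(8-j)!
= C(4,0)·8! - C(4,1)·7! + C(4,2)·6! - C(4,3)·5! + C(4,4)·4!
= 40320 - 20160 + 4320 - 480 + 24
= 24024

24024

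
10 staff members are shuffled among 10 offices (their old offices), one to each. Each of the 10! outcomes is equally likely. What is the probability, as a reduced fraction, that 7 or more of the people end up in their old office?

143/1814400

Favorable outcomes: Σ_{i≥7} C(10,i)·!(10-i) = 120·2 + 45·1 + 10·0 + 1·1 = 286.
Total outcomes: 10! = 3628800.
Probability = 286/3628800 = 143/1814400.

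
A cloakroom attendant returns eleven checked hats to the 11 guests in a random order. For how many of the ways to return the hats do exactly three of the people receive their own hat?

2447445

Choose which 3 of the 11 are fixed: C(11,3) = 165.
The other 8 form a derangement: !8 = 14833.
Total: 165 × 14833 = 2447445.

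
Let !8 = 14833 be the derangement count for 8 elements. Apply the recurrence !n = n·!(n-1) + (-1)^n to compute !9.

133496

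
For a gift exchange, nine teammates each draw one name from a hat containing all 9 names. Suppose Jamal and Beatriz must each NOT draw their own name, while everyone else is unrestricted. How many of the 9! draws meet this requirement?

Let A_j be the event that the j-th constrained one is fixed. By inclusion-exclusion over the 2 events:
Σ_{j=0}^{2} (-1)^j C(2,j)(9-j)!
= C(2,0)·9! - C(2,1)·8! + C(2,2)·7!
= 362880 - 80640 + 5040
= 287280

287280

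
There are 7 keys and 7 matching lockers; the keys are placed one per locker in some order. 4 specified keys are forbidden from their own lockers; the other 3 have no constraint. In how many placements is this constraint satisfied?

2790

Inclusion-exclusion on the 4 forbidden self-matches:
Σ_{j=0}^{4} (-1)^j C(4,j)(7-j)!
= C(4,0)·7! - C(4,1)·6! + C(4,2)·5! - C(4,3)·4! + C(4,4)·3!
= 5040 - 2880 + 720 - 96 + 6
= 2790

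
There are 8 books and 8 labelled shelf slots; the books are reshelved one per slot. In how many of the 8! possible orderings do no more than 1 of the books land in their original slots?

Sum C(8,i)·!(8-i) for i = 0..1:
  i=0: C(8,0)·!8 = 1·14833 = 14833
  i=1: C(8,1)·!7 = 8·1854 = 14832
Total = 29665.

29665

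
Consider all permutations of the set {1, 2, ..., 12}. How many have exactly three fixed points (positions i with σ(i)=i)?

29369120

Choose which 3 of the 12 are fixed: C(12,3) = 220.
The remaining 9 must be deranged: !9 = 133496.
Total: 220 × 133496 = 29369120.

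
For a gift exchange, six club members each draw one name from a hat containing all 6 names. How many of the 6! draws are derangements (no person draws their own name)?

265

Recurrence: !6 = 6·!5 + (-1)^6.
!6 = 6·44 + 1 = 265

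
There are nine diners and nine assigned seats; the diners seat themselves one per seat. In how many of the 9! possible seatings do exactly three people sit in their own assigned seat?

22260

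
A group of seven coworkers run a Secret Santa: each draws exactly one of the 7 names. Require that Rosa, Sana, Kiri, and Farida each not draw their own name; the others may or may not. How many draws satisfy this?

Let A_j be the event that the j-th constrained one is fixed. By inclusion-exclusion over the 4 events:
Σ_{j=0}^{4} (-1)^j C(4,j)(7-j)!
= C(4,0)·7! - C(4,1)·6! + C(4,2)·5! - C(4,3)·4! + C(4,4)·3!
= 5040 - 2880 + 720 - 96 + 6
= 2790

2790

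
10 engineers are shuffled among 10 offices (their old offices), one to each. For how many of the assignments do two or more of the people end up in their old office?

958879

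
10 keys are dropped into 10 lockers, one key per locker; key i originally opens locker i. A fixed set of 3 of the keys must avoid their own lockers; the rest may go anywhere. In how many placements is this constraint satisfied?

2656080

Inclusion-exclusion on the 3 forbidden self-matches:
Σ_{j=0}^{3} (-1)^j C(3,j)(10-j)!
= C(3,0)·10! - C(3,1)·9! + C(3,2)·8! - C(3,3)·7!
= 3628800 - 1088640 + 120960 - 5040
= 2656080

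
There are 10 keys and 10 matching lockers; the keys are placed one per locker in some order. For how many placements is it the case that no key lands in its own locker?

The number of derangements of 10 is !10 = Σ_{k=0}^{10} (-1)^k·10!/k!
= 10! - 10!/1! + 10!/2! - 10!/3! + 10!/4! - 10!/5! + 10!/6! - 10!/7! + 10!/8! - 10!/9! + 10!/10!
= 3628800 - 3628800 + 1814400 - 604800 + 151200 - 30240 + 5040 - 720 + 90 - 10 + 1
= 1334961

1334961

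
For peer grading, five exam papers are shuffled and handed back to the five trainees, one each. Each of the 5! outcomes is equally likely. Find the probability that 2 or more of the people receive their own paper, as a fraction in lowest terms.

Favorable outcomes: Σ_{i≥2} C(5,i)·!(5-i) = 10·2 + 10·1 + 5·0 + 1·1 = 31.
Total outcomes: 5! = 120.
Probability = 31/120 = 31/120.

31/120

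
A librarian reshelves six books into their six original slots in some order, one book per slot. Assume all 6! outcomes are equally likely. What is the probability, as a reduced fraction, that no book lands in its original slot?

53/144

Favorable outcomes: !6 = 265.
Total outcomes: 6! = 720.
Probability = 265/720 = 53/144.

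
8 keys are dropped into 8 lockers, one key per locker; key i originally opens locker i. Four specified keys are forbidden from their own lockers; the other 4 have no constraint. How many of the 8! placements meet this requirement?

Inclusion-exclusion on the 4 forbidden self-matches:
Σ_{j=0}^{4} (-1)^j C(4,j)(8-j)!
= C(4,0)·8! - C(4,1)·7! + C(4,2)·6! - C(4,3)·5! + C(4,4)·4!
= 40320 - 20160 + 4320 - 480 + 24
= 24024

24024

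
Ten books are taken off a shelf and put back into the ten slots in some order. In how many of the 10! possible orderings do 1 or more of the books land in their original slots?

2293839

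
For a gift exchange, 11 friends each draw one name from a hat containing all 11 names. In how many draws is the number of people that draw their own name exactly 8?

330

Choose which 8 of the 11 are fixed: C(11,8) = 165.
The other 3 form a derangement: !3 = 2.
Total: 165 × 2 = 330.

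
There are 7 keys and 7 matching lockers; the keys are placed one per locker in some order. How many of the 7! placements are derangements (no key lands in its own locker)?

The subfactorial !7 = [7!/e] (nearest integer).
7! = 5040, and 5040/e ≈ 1854.11, so !7 = 1854.

1854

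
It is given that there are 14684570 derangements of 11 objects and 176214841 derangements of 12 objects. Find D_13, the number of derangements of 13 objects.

2290792932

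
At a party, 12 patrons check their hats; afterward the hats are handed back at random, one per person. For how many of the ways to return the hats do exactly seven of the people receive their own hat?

34848

Pick the 7 fixed positions: C(12,7) = 792 ways.
The other 5 form a derangement: !5 = 44.
Total: 792 × 44 = 34848.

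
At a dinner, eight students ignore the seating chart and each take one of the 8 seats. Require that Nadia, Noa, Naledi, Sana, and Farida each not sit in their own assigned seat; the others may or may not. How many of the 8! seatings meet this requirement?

21234

Let A_j be the event that the j-th constrained one is fixed. By inclusion-exclusion over the 5 events:
Σ_{j=0}^{5} (-1)^j C(5,j)(8-j)!
= C(5,0)·8! - C(5,1)·7! + C(5,2)·6! - C(5,3)·5! + C(5,4)·4! - C(5,5)·3!
= 40320 - 25200 + 7200 - 1200 + 120 - 6
= 21234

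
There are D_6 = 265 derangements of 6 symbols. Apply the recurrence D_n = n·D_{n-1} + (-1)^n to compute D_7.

D_7 = 7·265 - 1 = 1854.

1854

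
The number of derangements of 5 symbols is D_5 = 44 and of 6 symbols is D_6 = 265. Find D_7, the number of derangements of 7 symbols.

D_7 = (7-1)·(D_6 + D_5) = 6·(265 + 44) = 6·309 = 1854.

1854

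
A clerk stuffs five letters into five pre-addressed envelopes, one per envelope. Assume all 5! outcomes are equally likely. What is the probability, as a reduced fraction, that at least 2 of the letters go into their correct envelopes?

Favorable outcomes: Σ_{i≥2} C(5,i)·!(5-i) = 10·2 + 10·1 + 5·0 + 1·1 = 31.
Total outcomes: 5! = 120.
Probability = 31/120 = 31/120.

31/120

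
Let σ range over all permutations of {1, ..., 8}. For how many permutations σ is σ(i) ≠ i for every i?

14833

The subfactorial !8 = [8!/e] (nearest integer).
8! = 40320, and 40320/e ≈ 14832.90, so !8 = 14833.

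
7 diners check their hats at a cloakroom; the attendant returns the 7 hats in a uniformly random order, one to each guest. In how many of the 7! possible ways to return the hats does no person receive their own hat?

1854

The number of derangements of 7 is !7 = Σ_{k=0}^{7} (-1)^k·7!/k!
= 7! - 7!/1! + 7!/2! - 7!/3! + 7!/4! - 7!/5! + 7!/6! - 7!/7!
= 5040 - 5040 + 2520 - 840 + 210 - 42 + 7 - 1
= 1854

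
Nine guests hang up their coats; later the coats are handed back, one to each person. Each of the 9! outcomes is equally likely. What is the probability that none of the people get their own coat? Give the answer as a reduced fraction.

Favorable outcomes: !9 = 133496.
Total outcomes: 9! = 362880.
Probability = 133496/362880 = 16687/45360.

16687/45360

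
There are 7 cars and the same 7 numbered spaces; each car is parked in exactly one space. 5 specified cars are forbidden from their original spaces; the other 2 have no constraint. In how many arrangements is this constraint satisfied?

2428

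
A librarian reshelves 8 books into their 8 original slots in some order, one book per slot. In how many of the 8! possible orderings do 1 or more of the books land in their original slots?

25487

Sum C(8,i)·!(8-i) for i = 1..8:
  i=1: C(8,1)·!7 = 8·1854 = 14832
  i=2: C(8,2)·!6 = 28·265 = 7420
  i=3: C(8,3)·!5 = 56·44 = 2464
  i=4: C(8,4)·!4 = 70·9 = 630
  i=5: C(8,5)·!3 = 56·2 = 112
  i=6: C(8,6)·!2 = 28·1 = 28
  i=7: C(8,7)·!1 = 8·0 = 0
  i=8: C(8,8)·!0 = 1·1 = 1
Total = 25487.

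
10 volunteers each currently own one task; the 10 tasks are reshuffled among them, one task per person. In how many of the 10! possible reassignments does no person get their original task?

The subfactorial !10 = [10!/e] (nearest integer).
10! = 3628800, and 3628800/e ≈ 1334960.92, so !10 = 1334961.

1334961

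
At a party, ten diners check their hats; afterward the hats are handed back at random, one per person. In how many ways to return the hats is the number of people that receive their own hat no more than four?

3615536

# with exactly i fixed is C(10,i)·!(10-i); sum over i=0..4:
  i=0: C(10,0)·!10 = 1·1334961 = 1334961
  i=1: C(10,1)·!9 = 10·133496 = 1334960
  i=2: C(10,2)·!8 = 45·14833 = 667485
  i=3: C(10,3)·!7 = 120·1854 = 222480
  i=4: C(10,4)·!6 = 210·265 = 55650
Total = 3615536.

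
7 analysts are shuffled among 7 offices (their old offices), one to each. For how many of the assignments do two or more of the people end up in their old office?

# with exactly i fixed is C(7,i)·!(7-i); sum over i=2..7:
  i=2: C(7,2)·!5 = 21·44 = 924
  i=3: C(7,3)·!4 = 35·9 = 315
  i=4: C(7,4)·!3 = 35·2 = 70
  i=5: C(7,5)·!2 = 21·1 = 21
  i=6: C(7,6)·!1 = 7·0 = 0
  i=7: C(7,7)·!0 = 1·1 = 1
Total = 1331.

1331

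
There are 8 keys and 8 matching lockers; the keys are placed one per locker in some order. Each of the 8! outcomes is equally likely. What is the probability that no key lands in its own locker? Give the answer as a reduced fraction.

2119/5760

Favorable outcomes: !8 = 14833.
Total outcomes: 8! = 40320.
Probability = 14833/40320 = 2119/5760.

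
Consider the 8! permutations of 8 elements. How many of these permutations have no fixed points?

Recurrence: !8 = 8·!7 + (-1)^8.
!8 = 8·1854 + 1 = 14833

14833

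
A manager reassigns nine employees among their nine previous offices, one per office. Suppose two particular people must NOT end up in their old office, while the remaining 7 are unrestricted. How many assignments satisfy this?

Let A_j be the event that the j-th constrained one is fixed. By inclusion-exclusion over the 2 events:
Σ_{j=0}^{2} (-1)^j C(2,j)(9-j)!
= C(2,0)·9! - C(2,1)·8! + C(2,2)·7!
= 362880 - 80640 + 5040
= 287280

287280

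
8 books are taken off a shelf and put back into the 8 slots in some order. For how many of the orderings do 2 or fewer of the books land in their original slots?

Sum C(8,i)·!(8-i) for i = 0..2:
  i=0: C(8,0)·!8 = 1·14833 = 14833
  i=1: C(8,1)·!7 = 8·1854 = 14832
  i=2: C(8,2)·!6 = 28·265 = 7420
Total = 37085.

37085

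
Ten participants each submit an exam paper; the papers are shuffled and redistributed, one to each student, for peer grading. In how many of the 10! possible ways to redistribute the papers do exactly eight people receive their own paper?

45

Pick the 8 fixed positions: C(10,8) = 45 ways.
The remaining 2 must be deranged: !2 = 1.
Total: 45 × 1 = 45.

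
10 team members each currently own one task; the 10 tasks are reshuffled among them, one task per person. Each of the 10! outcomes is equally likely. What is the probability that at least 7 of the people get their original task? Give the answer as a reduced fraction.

143/1814400

Favorable outcomes: Σ_{i≥7} C(10,i)·!(10-i) = 120·2 + 45·1 + 10·0 + 1·1 = 286.
Total outcomes: 10! = 3628800.
Probability = 286/3628800 = 143/1814400.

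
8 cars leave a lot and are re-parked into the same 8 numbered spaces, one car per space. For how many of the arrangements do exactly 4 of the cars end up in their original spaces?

630

Choose which 4 of the 8 are fixed: C(8,4) = 70.
The other 4 form a derangement: !4 = 9.
Total: 70 × 9 = 630.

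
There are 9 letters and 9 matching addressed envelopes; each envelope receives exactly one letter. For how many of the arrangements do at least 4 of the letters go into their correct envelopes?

6883

Sum C(9,i)·!(9-i) for i = 4..9:
  i=4: C(9,4)·!5 = 126·44 = 5544
  i=5: C(9,5)·!4 = 126·9 = 1134
  i=6: C(9,6)·!3 = 84·2 = 168
  i=7: C(9,7)·!2 = 36·1 = 36
  i=8: C(9,8)·!1 = 9·0 = 0
  i=9: C(9,9)·!0 = 1·1 = 1
Total = 6883.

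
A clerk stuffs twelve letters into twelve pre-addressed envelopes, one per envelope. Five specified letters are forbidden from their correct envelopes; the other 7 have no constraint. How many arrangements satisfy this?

Let A_j be the event that the j-th constrained one is fixed. By inclusion-exclusion over the 5 events:
Σ_{j=0}^{5} (-1)^j C(5,j)(12-j)!
= C(5,0)·12! - C(5,1)·11! + C(5,2)·10! - C(5,3)·9! + C(5,4)·8! - C(5,5)·7!
= 479001600 - 199584000 + 36288000 - 3628800 + 201600 - 5040
= 312273360

312273360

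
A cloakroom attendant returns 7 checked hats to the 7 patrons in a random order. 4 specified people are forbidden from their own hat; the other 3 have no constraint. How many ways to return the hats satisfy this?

Inclusion-exclusion on the 4 forbidden self-matches:
Σ_{j=0}^{4} (-1)^j C(4,j)(7-j)!
= C(4,0)·7! - C(4,1)·6! + C(4,2)·5! - C(4,3)·4! + C(4,4)·3!
= 5040 - 2880 + 720 - 96 + 6
= 2790

2790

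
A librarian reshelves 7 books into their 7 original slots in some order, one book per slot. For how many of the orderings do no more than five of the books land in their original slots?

5039

# with exactly i fixed is C(7,i)·!(7-i); sum over i=0..5:
  i=0: C(7,0)·!7 = 1·1854 = 1854
  i=1: C(7,1)·!6 = 7·265 = 1855
  i=2: C(7,2)·!5 = 21·44 = 924
  i=3: C(7,3)·!4 = 35·9 = 315
  i=4: C(7,4)·!3 = 35·2 = 70
  i=5: C(7,5)·!2 = 21·1 = 21
Total = 5039.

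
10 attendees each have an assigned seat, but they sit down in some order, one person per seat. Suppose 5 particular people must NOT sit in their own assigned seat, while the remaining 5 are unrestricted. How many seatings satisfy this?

2170680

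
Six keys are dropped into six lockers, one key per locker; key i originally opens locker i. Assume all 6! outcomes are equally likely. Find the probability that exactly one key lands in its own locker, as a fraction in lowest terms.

11/30

Favorable outcomes: C(6,1)·!5 = 6·44 = 264.
Total outcomes: 6! = 720.
Probability = 264/720 = 11/30.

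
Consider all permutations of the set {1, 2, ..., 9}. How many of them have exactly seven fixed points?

36

Pick the 7 fixed positions: C(9,7) = 36 ways.
The other 2 form a derangement: !2 = 1.
Total: 36 × 1 = 36.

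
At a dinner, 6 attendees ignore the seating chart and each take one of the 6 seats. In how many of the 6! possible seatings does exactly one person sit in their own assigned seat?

264

Pick the single fixed position: C(6,1) = 6 ways.
The remaining 5 must be deranged: !5 = 44.
Total: 6 × 44 = 264.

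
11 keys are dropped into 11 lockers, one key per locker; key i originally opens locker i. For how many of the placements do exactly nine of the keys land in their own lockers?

Pick the 9 fixed positions: C(11,9) = 55 ways.
The remaining 2 must be deranged: !2 = 1.
Total: 55 × 1 = 55.

55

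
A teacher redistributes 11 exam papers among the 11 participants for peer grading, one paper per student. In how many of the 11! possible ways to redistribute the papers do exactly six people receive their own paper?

20328

Choose which 6 of the 11 are fixed: C(11,6) = 462.
The remaining 5 must be deranged: !5 = 44.
Total: 462 × 44 = 20328.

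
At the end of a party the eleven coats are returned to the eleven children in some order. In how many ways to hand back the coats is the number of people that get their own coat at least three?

3205379

# with exactly i fixed is C(11,i)·!(11-i); sum over i=3..11:
  i=3: C(11,3)·!8 = 165·14833 = 2447445
  i=4: C(11,4)·!7 = 330·1854 = 611820
  i=5: C(11,5)·!6 = 462·265 = 122430
  i=6: C(11,6)·!5 = 462·44 = 20328
  i=7: C(11,7)·!4 = 330·9 = 2970
  i=8: C(11,8)·!3 = 165·2 = 330
  i=9: C(11,9)·!2 = 55·1 = 55
  i=10: C(11,10)·!1 = 11·0 = 0
  i=11: C(11,11)·!0 = 1·1 = 1
Total = 3205379.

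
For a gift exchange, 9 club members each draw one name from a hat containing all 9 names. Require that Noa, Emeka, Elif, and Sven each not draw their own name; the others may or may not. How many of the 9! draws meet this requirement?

Inclusion-exclusion on the 4 forbidden self-matches:
Σ_{j=0}^{4} (-1)^j C(4,j)(9-j)!
= C(4,0)·9! - C(4,1)·8! + C(4,2)·7! - C(4,3)·6! + C(4,4)·5!
= 362880 - 161280 + 30240 - 2880 + 120
= 229080

229080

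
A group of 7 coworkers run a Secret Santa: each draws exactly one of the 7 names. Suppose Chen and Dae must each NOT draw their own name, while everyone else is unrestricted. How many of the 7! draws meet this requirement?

3720

Let A_j be the event that the j-th constrained one is fixed. By inclusion-exclusion over the 2 events:
Σ_{j=0}^{2} (-1)^j C(2,j)(7-j)!
= C(2,0)·7! - C(2,1)·6! + C(2,2)·5!
= 5040 - 1440 + 120
= 3720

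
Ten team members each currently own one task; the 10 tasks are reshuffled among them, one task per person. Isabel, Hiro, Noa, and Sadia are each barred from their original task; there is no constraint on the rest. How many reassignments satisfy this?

Let A_j be the event that the j-th constrained one is fixed. By inclusion-exclusion over the 4 events:
Σ_{j=0}^{4} (-1)^j C(4,j)(10-j)!
= C(4,0)·10! - C(4,1)·9! + C(4,2)·8! - C(4,3)·7! + C(4,4)·6!
= 3628800 - 1451520 + 241920 - 20160 + 720
= 2399760

2399760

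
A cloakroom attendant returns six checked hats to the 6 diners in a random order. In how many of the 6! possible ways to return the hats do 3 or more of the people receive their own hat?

56

# with exactly i fixed is C(6,i)·!(6-i); sum over i=3..6:
  i=3: C(6,3)·!3 = 20·2 = 40
  i=4: C(6,4)·!2 = 15·1 = 15
  i=5: C(6,5)·!1 = 6·0 = 0
  i=6: C(6,6)·!0 = 1·1 = 1
Total = 56.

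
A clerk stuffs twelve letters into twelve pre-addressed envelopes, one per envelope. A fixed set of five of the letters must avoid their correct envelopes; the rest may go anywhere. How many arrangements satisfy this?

Let A_j be the event that the j-th constrained one is fixed. By inclusion-exclusion over the 5 events:
Σ_{j=0}^{5} (-1)^j C(5,j)(12-j)!
= C(5,0)·12! - C(5,1)·11! + C(5,2)·10! - C(5,3)·9! + C(5,4)·8! - C(5,5)·7!
= 479001600 - 199584000 + 36288000 - 3628800 + 201600 - 5040
= 312273360

312273360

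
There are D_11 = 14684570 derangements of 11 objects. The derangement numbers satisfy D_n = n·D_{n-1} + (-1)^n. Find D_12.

176214841

D_12 = 12·14684570 + 1 = 176214841.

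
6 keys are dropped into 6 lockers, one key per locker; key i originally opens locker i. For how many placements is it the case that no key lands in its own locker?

By inclusion-exclusion, !6 = Σ (-1)^k · 6!/k! for k=0..6
= 6! - 6!/1! + 6!/2! - 6!/3! + 6!/4! - 6!/5! + 6!/6!
= 720 - 720 + 360 - 120 + 30 - 6 + 1
= 265

265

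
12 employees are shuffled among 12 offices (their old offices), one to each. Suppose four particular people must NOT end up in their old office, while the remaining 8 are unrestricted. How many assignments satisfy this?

339696000

Inclusion-exclusion on the 4 forbidden self-matches:
Σ_{j=0}^{4} (-1)^j C(4,j)(12-j)!
= C(4,0)·12! - C(4,1)·11! + C(4,2)·10! - C(4,3)·9! + C(4,4)·8!
= 479001600 - 159667200 + 21772800 - 1451520 + 40320
= 339696000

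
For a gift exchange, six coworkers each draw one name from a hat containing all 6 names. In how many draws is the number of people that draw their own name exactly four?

15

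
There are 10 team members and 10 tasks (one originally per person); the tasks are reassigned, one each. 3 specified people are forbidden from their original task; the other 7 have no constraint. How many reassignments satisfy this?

2656080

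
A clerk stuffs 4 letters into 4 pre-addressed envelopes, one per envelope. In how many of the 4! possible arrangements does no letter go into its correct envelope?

9

Use !n = (n-1)(!(n-1) + !(n-2)).
!4 = 3·(2 + 1) = 3·3 = 9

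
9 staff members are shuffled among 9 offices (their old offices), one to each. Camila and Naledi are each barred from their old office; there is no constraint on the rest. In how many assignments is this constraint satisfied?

287280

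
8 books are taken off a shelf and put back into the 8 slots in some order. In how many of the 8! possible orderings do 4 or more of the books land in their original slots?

771

# with exactly i fixed is C(8,i)·!(8-i); sum over i=4..8:
  i=4: C(8,4)·!4 = 70·9 = 630
  i=5: C(8,5)·!3 = 56·2 = 112
  i=6: C(8,6)·!2 = 28·1 = 28
  i=7: C(8,7)·!1 = 8·0 = 0
  i=8: C(8,8)·!0 = 1·1 = 1
Total = 771.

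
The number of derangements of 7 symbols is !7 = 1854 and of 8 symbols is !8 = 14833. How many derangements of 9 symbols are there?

!9 = (9-1)·(!8 + !7) = 8·(14833 + 1854) = 8·16687 = 133496.

133496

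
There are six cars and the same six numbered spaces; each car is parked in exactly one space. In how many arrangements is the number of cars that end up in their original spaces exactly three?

40

Pick the 3 fixed positions: C(6,3) = 20 ways.
The other 3 form a derangement: !3 = 2.
Total: 20 × 2 = 40.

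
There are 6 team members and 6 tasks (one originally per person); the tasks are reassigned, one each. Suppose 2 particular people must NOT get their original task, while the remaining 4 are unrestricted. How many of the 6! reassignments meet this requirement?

504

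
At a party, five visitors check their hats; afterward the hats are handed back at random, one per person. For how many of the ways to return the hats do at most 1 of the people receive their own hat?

Sum C(5,i)·!(5-i) for i = 0..1:
  i=0: C(5,0)·!5 = 1·44 = 44
  i=1: C(5,1)·!4 = 5·9 = 45
Total = 89.

89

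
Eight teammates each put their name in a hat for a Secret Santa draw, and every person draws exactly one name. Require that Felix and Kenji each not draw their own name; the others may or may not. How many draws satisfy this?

Let A_j be the event that the j-th constrained one is fixed. By inclusion-exclusion over the 2 events:
Σ_{j=0}^{2} (-1)^j C(2,j)(8-j)!
= C(2,0)·8! - C(2,1)·7! + C(2,2)·6!
= 40320 - 10080 + 720
= 30960

30960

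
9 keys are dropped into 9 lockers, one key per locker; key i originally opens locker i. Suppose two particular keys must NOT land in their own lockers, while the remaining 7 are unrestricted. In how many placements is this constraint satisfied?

Let A_j be the event that the j-th constrained one is fixed. By inclusion-exclusion over the 2 events:
Σ_{j=0}^{2} (-1)^j C(2,j)(9-j)!
= C(2,0)·9! - C(2,1)·8! + C(2,2)·7!
= 362880 - 80640 + 5040
= 287280

287280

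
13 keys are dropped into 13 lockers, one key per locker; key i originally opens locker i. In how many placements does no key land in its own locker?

2290792932

Use !n = (n-1)(!(n-1) + !(n-2)).
!13 = 12·(176214841 + 14684570) = 12·190899411 = 2290792932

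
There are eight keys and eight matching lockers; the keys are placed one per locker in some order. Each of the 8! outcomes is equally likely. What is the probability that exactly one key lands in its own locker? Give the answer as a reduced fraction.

Favorable outcomes: C(8,1)·!7 = 8·1854 = 14832.
Total outcomes: 8! = 40320.
Probability = 14832/40320 = 103/280.

103/280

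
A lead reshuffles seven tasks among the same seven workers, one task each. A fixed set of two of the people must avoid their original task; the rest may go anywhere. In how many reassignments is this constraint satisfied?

3720

Let A_j be the event that the j-th constrained one is fixed. By inclusion-exclusion over the 2 events:
Σ_{j=0}^{2} (-1)^j C(2,j)(7-j)!
= C(2,0)·7! - C(2,1)·6! + C(2,2)·5!
= 5040 - 1440 + 120
= 3720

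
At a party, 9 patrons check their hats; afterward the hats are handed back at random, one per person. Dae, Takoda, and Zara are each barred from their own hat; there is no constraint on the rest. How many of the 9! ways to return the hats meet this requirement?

256320

Let A_j be the event that the j-th constrained one is fixed. By inclusion-exclusion over the 3 events:
Σ_{j=0}^{3} (-1)^j C(3,j)(9-j)!
= C(3,0)·9! - C(3,1)·8! + C(3,2)·7! - C(3,3)·6!
= 362880 - 120960 + 15120 - 720
= 256320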